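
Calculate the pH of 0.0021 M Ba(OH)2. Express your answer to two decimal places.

Ba(OH)2 is a strong base (each formula unit releases 2 OH-); [OH-] = 0.0042 M.
pOH = -log(0.0042) = 2.38
pH = 14.00 - 2.38 = 11.62

pH = 11.62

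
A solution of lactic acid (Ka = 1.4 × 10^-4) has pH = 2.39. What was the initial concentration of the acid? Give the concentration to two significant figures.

C₀ = 1.2 × 10^-1 M

[H+] = 10^(-2.39) = 4.07 × 10^-3 M = x
Ka = x²/(C₀ − x) ⇒ C₀ = x + x²/Ka
C₀ = 4.07 × 10^-3 + (4.07 × 10^-3)²/(1.4 × 10^-4) = 1.22 × 10^-1 M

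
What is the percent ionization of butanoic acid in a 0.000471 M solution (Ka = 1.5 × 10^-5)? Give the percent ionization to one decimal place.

16.3%

CH3(CH2)2COOH ⇌ CH3(CH2)2COO- + H+; let x = [H+] at equilibrium.
Solve x² + 1.5e-05x − 7.07e-09 = 0 → x = 7.69 × 10^-5 M
% ionization = x/C₀ × 100% = 7.69 × 10^-5/0.000471 × 100% = 16.3%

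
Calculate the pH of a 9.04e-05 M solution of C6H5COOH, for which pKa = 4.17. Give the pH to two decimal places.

C6H5COOH ⇌ C6H5COO- + H+
Ka = 10^(−4.17) = 6.76 × 10^-5
From the ICE table, Ka = [H+]²/(9.04e-05 − [H+]) = 6.76 × 10^-5.
The 5% rule fails; solving [H+]² + Ka·[H+] − Ka·C₀ = 0 exactly:
[H+] = (−Ka + √(Ka² + 4·Ka·C₀))/2 = 5.14 × 10^-5 M
pH = −log[H+] = −log(5.14 × 10^-5) = 4.29

pH = 4.29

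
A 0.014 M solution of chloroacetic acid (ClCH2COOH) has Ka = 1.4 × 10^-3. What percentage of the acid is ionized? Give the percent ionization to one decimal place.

ClCH2COOH ⇌ ClCH2COO- + H+; let x = [H+] at equilibrium.
Ka = x²/(C₀ − x); solving the quadratic gives x = 3.78 × 10^-3 M.
% ionization = x/C₀ × 100% = 3.78 × 10^-3/0.014 × 100% = 27.0%

27.0%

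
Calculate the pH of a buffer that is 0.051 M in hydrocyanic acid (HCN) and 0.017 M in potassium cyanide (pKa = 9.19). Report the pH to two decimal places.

pH = 8.71

Using pH = pKa + log([base]/[acid]) with [base]/[acid] = 0.017/0.051:
pH = 9.19 + (-0.477) = 8.71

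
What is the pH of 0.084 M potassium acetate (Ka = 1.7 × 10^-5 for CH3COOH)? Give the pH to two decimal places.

CH3COO- is the conjugate base of the weak acid CH3COOH.
Kb = Kw/Ka = 1.0×10^-14 / 1.7 × 10^-5 = 5.88 × 10^-10
Kb = x²/(0.084 − x) = 5.88 × 10^-10
Neglecting x in the denominator: x = √(5.88 × 10^-10 × 0.084) = 7.03 × 10^-6 M
pOH = 5.15, so pH = 14.00 − pOH = 8.85

pH = 8.85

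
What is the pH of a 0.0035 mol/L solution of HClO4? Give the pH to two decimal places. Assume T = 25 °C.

HClO4 is a strong acid and dissociates completely, so [H+] = 0.0035 M.
pH = -log(0.0035) = 2.46

pH = 2.46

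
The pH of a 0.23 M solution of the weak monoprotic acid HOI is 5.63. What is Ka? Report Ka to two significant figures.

Ka = 2.4 × 10^-11

[H+] = 10^(-5.63) = 2.34 × 10^-6 M
At equilibrium [HA] = 0.23 − 2.34 × 10^-6 = 2.30 × 10^-1 M
Ka = [H+][A-]/[HA] = (2.34 × 10^-6)² / 2.30 × 10^-1 = 2.4 × 10^-11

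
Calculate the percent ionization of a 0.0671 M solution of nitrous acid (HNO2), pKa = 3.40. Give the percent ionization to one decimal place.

HNO2 ⇌ NO2- + H+; let x = [H+] at equilibrium.
Ka = 10^(−3.40) = 3.98 × 10^-4
Solve x² + 0.000398x − 2.67e-05 = 0 → x = 4.97 × 10^-3 M
Fraction ionized = 4.97 × 10^-3 / 0.0671 = 0.0741 → 7.4%

7.4%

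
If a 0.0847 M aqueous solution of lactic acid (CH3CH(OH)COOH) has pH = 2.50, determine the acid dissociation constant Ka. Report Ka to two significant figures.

Ka = 1.2 × 10^-4

[H+] = 10^(-2.50) = 3.16 × 10^-3 M
At equilibrium [HA] = 0.0847 − 3.16 × 10^-3 = 8.15 × 10^-2 M
Ka = [H+][A-]/[HA] = (3.16 × 10^-3)² / 8.15 × 10^-2 = 1.2 × 10^-4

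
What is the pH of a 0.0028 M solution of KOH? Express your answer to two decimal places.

pH = 11.45

KOH is a strong base; [OH-] = 0.0028 M.
pOH = -log(0.0028) = 2.55
pH = 14.00 - 2.55 = 11.45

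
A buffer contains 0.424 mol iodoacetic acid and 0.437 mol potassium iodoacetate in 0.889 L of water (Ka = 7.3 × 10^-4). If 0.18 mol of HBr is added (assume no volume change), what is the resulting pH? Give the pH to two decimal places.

pH = 2.77

Added H+ converts ICH2COO- to ICH2COOH: ICH2COOH → 0.604 mol, ICH2COO- → 0.257 mol.
pKa = −log(7.3 × 10^-4) = 3.137
pH = pKa + log([A⁻]/[HA]) = 3.137 + log(0.257/0.604) = 3.137 -0.371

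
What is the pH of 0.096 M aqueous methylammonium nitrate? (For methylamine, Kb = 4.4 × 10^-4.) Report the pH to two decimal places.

pH = 5.83

CH3NH3+ is the conjugate acid of the weak base CH3NH2.
Ka = Kw/Kb = 1.0×10^-14 / 4.4 × 10^-4 = 2.27 × 10^-11
From the ICE table, Ka = [H+]²/(0.096 − [H+]) = 2.27 × 10^-11.
Neglecting [H+] in the denominator: [H+] = √(2.27 × 10^-11 × 0.096) = 1.48 × 10^-6 M
Check: 0.0015% ionized — well under 5%, approximation valid.
pH = −log(1.48 × 10^-6) = 5.83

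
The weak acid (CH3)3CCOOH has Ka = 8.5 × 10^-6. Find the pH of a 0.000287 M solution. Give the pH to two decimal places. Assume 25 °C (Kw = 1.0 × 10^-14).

(CH3)3CCOOH ⇌ (CH3)3CCOO- + H+
Ka = [H+]²/(0.000287 − [H+]) = 8.5 × 10^-6
[H+] is not negligible relative to C₀; solve [H+]² + 8.5e-06·[H+] − 2.44e-09 = 0.
[H+] = [−8.5e-06 + √(8.5e-06² + 9.76e-09)]/2 = 4.53 × 10^-5 M
pH = −log[H+] = −log(4.53 × 10^-5) = 4.34

pH = 4.34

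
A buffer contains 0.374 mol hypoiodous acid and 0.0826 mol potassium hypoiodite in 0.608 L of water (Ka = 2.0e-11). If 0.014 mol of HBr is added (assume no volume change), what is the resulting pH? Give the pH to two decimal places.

pH = 9.95

Added H+ converts OI- to HOI: HOI → 0.388 mol, OI- → 0.0686 mol.
pKa = −log(2.0 × 10^-11) = 10.699
pH = pKa + log(n_OI-/n_HOI) = 10.699 + log(0.0686/0.388) = 10.699 + (-0.753)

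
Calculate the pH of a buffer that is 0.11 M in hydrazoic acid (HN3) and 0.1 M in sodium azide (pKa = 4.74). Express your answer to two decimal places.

pH = 4.70

Henderson–Hasselbalch: pH = pKa + log([N3-]/[HN3]) = 4.74 + log(0.1/0.11)
pH = 4.74 + (-0.041) = 4.70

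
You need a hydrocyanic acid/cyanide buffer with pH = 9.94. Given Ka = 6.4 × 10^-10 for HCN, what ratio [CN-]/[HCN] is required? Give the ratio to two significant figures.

ratio = 5.6

pKa = -log(6.4 × 10^-10) = 9.194
pH = pKa + log(r) ⇒ log(r) = 9.94 − 9.194 = +0.746
r = [CN-]/[HCN] = 10^(+0.746) = 5.57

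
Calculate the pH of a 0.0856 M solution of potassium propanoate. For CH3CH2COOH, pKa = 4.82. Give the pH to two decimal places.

CH3CH2COO- is the conjugate base of the weak acid CH3CH2COOH.
Ka = 10^(−4.82) = 1.51 × 10^-5
Kb = Kw/Ka = 1.0×10^-14 / 1.51 × 10^-5 = 6.62 × 10^-10
From the ICE table, Kb = [OH-]²/(0.0856 − [OH-]) = 6.62 × 10^-10.
Neglecting [OH-] in the denominator: [OH-] = √(6.62 × 10^-10 × 0.0856) = 7.53 × 10^-6 M
([OH-]/C₀ = 0.0088% < 5%, so the approximation holds.)
pOH = 5.12, so pH = 14.00 − pOH = 8.88

pH = 8.88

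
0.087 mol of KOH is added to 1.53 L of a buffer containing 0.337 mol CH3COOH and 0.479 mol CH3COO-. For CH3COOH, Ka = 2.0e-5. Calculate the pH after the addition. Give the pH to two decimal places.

pH = 5.05

OH- converts CH3COOH to CH3COO-: CH3COOH → 0.25 mol, CH3COO- → 0.566 mol.
pKa = −log(2.0 × 10^-5) = 4.699
pH = pKa + log([A⁻]/[HA]) = 4.699 + log(0.566/0.25) = 4.699 +0.355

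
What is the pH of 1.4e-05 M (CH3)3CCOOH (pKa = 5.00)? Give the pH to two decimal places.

(CH3)3CCOOH ⇌ (CH3)3CCOO- + H+
Ka = 10^(−5.00) = 1.00 × 10^-5
From the ICE table, Ka = [H+]²/(1.4e-05 − [H+]) = 1.00 × 10^-5.
[H+] is not negligible relative to C₀; solve [H+]² + 1e-05·[H+] − 1.4e-10 = 0.
[H+] = (−Ka + √(Ka² + 4·Ka·C₀))/2 = 7.85 × 10^-6 M
pH = −log[H+] = −log(7.85 × 10^-6) = 5.11

pH = 5.11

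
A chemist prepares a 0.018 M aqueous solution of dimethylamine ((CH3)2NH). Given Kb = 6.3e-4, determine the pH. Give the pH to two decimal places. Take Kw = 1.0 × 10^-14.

(CH3)2NH + H2O ⇌ (CH3)2NH2+ + OH-
Let x = [OH-] at equilibrium. Kb = x²/(0.018 − x).
The 5% rule fails; solving x² + Kb·x − Kb·C₀ = 0 exactly:
x = [−0.00063 + √(0.00063² + 4.54e-05)]/2 = 3.07 × 10^-3 M
pOH = 2.51, so pH = 14.00 − pOH = 11.49

pH = 11.49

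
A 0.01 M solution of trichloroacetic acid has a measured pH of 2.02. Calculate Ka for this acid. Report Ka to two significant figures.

Ka = 2.0 × 10^-1

[H+] = 10^(-2.02) = 9.55 × 10^-3 M
At equilibrium [HA] = 0.01 − 9.55 × 10^-3 = 4.50 × 10^-4 M
Ka = [H+][A-]/[HA] = (9.55 × 10^-3)² / 4.50 × 10^-4 = 2.0 × 10^-1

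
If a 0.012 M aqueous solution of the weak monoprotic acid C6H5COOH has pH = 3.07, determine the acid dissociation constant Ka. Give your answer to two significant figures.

[H+] = 10^(-3.07) = 8.51 × 10^-4 M
At equilibrium [HA] = 0.012 − 8.51 × 10^-4 = 1.11 × 10^-2 M
Ka = [H+][A-]/[HA] = (8.51 × 10^-4)² / 1.11 × 10^-2 = 6.5 × 10^-5

Ka = 6.5 × 10^-5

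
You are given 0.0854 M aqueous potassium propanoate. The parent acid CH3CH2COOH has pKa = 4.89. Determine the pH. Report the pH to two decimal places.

CH3CH2COO- is the conjugate base of the weak acid CH3CH2COOH.
Ka = 10^(−4.89) = 1.29 × 10^-5
Kb = Kw/Ka = 1.0×10^-14 / 1.29 × 10^-5 = 7.75 × 10^-10
Let x = [OH-] at equilibrium. Kb = x²/(0.0854 − x).
Assume x ≪ 0.0854: x ≈ √(7.75 × 10^-10 × 0.0854) = 8.14 × 10^-6 M
(x/C₀ = 0.0095% < 5%, so the approximation holds.)
pOH = 5.09, so pH = 14.00 − pOH = 8.91

pH = 8.91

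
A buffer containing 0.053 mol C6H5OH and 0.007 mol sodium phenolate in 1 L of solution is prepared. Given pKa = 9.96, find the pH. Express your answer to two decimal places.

pH = pKa + log([A⁻]/[HA]) = 9.96 + log(0.007/0.053)
pH = 9.96 + (-0.879) = 9.08

pH = 9.08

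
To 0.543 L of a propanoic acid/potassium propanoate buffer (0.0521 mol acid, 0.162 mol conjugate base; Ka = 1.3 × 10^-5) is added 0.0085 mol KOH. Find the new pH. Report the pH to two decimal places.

pH = 5.48

After neutralization: n(CH3CH2COOH) = 0.0436 mol, n(CH3CH2COO-) = 0.171 mol.
pKa = −log(1.3 × 10^-5) = 4.886
Henderson–Hasselbalch with mole ratio 0.171/0.0436: pH = 4.886 + (+0.594)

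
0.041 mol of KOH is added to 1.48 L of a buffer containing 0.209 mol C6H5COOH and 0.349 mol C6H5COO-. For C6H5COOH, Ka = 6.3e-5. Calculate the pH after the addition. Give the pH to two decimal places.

pH = 4.57

OH- converts C6H5COOH to C6H5COO-: C6H5COOH → 0.168 mol, C6H5COO- → 0.39 mol.
pKa = −log(6.3 × 10^-5) = 4.201
pH = pKa + log([A⁻]/[HA]) = 4.201 + log(0.39/0.168) = 4.201 +0.366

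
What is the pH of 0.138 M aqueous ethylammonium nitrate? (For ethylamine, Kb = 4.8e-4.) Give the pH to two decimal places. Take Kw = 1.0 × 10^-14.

pH = 5.77

C2H5NH3+ is the conjugate acid of the weak base C2H5NH2.
Ka = Kw/Kb = 1.0×10^-14 / 4.8 × 10^-4 = 2.08 × 10^-11
From the ICE table, Ka = x²/(0.138 − x) = 2.08 × 10^-11.
Since Ka ≪ C₀, x ≈ √(Ka·C₀) = 1.69 × 10^-6 M.
pH = −log(1.69 × 10^-6) = 5.77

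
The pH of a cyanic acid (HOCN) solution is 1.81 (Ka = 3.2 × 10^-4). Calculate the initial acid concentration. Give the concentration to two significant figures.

C₀ = 7.7 × 10^-1 M

[H+] = 10^(-1.81) = 1.55 × 10^-2 M = x
Ka = x²/(C₀ − x) ⇒ C₀ = x + x²/Ka
C₀ = 1.55 × 10^-2 + (1.55 × 10^-2)²/(3.2 × 10^-4) = 7.66 × 10^-1 M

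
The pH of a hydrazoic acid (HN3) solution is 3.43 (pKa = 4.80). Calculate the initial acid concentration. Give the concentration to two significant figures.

[H+] = 10^(-3.43) = 3.72 × 10^-4 M = x
Ka = 10^(−4.80) = 1.58 × 10^-5
Ka = x²/(C₀ − x) ⇒ C₀ = x + x²/Ka
C₀ = 3.72 × 10^-4 + (3.72 × 10^-4)²/(1.58 × 10^-5) = 9.13 × 10^-3 M

C₀ = 9.1 × 10^-3 M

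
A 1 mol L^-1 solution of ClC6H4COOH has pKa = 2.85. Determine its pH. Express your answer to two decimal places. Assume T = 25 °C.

pH = 1.43

ClC6H4COOH ⇌ ClC6H4COO- + H+
Ka = 10^(−2.85) = 1.41 × 10^-3
From the ICE table, Ka = x²/(1 − x) = 1.41 × 10^-3.
Neglecting x in the denominator: x = √(1.41 × 10^-3 × 1) = 3.75 × 10^-2 M
Check: 3.8% ionized — well under 5%, approximation valid.
pH = −log[H+] = −log(3.75 × 10^-2) = 1.43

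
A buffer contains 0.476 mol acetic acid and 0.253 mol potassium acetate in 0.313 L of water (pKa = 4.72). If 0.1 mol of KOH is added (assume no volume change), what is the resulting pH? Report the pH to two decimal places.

After neutralization: n(CH3COOH) = 0.376 mol, n(CH3COO-) = 0.353 mol.
pH = pKa + log(n_CH3COO-/n_CH3COOH) = 4.72 + log(0.353/0.376) = 4.72 + (-0.027)

pH = 4.69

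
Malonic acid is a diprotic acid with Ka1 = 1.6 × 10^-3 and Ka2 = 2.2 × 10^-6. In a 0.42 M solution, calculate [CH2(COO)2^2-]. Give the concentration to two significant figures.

First ionization gives [H+] ≈ [CH2(COOH)COO-] = 2.51 × 10^-2 M.
Second step: Ka2 = [H+][CH2(COO)2^2-]/[CH2(COOH)COO-] ≈ [CH2(COO)2^2-] (since [H+] ≈ [CH2(COOH)COO-]).
So [CH2(COO)2^2-] ≈ Ka2.

2.2 × 10^-6 M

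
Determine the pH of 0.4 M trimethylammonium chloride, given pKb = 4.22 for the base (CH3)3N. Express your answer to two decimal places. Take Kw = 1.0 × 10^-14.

(CH3)3NH+ is the conjugate acid of the weak base (CH3)3N.
Kb = 10^(−4.22) = 6.03 × 10^-5
Ka = Kw/Kb = 1.0×10^-14 / 6.03 × 10^-5 = 1.66 × 10^-10
Ka = x²/(0.4 − x) = 1.66 × 10^-10
Since Ka ≪ C₀, x ≈ √(Ka·C₀) = 8.15 × 10^-6 M.
Check: 0.002% ionized — well under 5%, approximation valid.
pH = −log[H+] = −log(8.15 × 10^-6) = 5.09

pH = 5.09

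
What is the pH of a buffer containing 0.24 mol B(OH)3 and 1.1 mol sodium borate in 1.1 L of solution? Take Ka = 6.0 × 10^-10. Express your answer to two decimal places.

pH = 9.88

pKa = −log(6.0 × 10^-10) = 9.222
Using pH = pKa + log([base]/[acid]) with [base]/[acid] = 1.1/0.24:
pH = 9.222 + (+0.661) = 9.88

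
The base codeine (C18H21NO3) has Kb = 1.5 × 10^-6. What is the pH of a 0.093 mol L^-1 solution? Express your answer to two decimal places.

C18H21NO3 + H2O ⇌ C18H22NO3+ + OH-
Kb = x²/(0.093 − x) = 1.5 × 10^-6
Since Kb ≪ C₀, x ≈ √(Kb·C₀) = 3.73 × 10^-4 M.
pOH = 3.43, so pH = 14.00 − pOH = 10.57

pH = 10.57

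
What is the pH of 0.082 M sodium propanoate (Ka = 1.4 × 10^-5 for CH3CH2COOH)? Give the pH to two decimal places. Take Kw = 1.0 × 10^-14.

pH = 8.88

CH3CH2COO- is the conjugate base of the weak acid CH3CH2COOH.
Kb = Kw/Ka = 1.0×10^-14 / 1.4 × 10^-5 = 7.14 × 10^-10
From the ICE table, Kb = [OH-]²/(0.082 − [OH-]) = 7.14 × 10^-10.
Assume [OH-] ≪ 0.082: [OH-] ≈ √(7.14 × 10^-10 × 0.082) = 7.65 × 10^-6 M
Check: 0.0093% ionized — well under 5%, approximation valid.
pOH = 5.12, so pH = 14.00 − pOH = 8.88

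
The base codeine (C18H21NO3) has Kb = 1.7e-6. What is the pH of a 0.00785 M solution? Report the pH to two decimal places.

C18H21NO3 + H2O ⇌ C18H22NO3+ + OH-
From the ICE table, Kb = [OH-]²/(0.00785 − [OH-]) = 1.7 × 10^-6.
Neglecting [OH-] in the denominator: [OH-] = √(1.7 × 10^-6 × 0.00785) = 1.16 × 10^-4 M
([OH-]/C₀ = 1.5% < 5%, so the approximation holds.)
pOH = −log(1.16 × 10^-4) = 3.94; pH = 14.00 − 3.94 = 10.06

pH = 10.06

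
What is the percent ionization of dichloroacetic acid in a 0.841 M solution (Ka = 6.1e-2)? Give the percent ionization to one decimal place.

23.5%

Cl2CHCOOH ⇌ Cl2CHCOO- + H+; let x = [H+] at equilibrium.
Solve x² + 0.061x − 0.0513 = 0 → x = 1.98 × 10^-1 M
% ionization = x/C₀ × 100% = 1.98 × 10^-1/0.841 × 100% = 23.5%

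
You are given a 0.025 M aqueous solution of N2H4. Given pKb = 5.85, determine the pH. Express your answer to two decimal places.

pH = 10.27

N2H4 + H2O ⇌ N2H5+ + OH-
Kb = 10^(−5.85) = 1.41 × 10^-6
Kb = [OH-]²/(0.025 − [OH-]) = 1.41 × 10^-6
Assume [OH-] ≪ 0.025: [OH-] ≈ √(1.41 × 10^-6 × 0.025) = 1.88 × 10^-4 M
Check: 0.75% ionized — well under 5%, approximation valid.
pOH = 3.73, so pH = 14.00 − pOH = 10.27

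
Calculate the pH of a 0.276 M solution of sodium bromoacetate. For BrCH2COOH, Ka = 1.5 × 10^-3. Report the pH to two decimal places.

pH = 8.13

BrCH2COO- is the conjugate base of the weak acid BrCH2COOH.
Kb = Kw/Ka = 1.0×10^-14 / 1.5 × 10^-3 = 6.67 × 10^-12
Kb = x²/(0.276 − x) = 6.67 × 10^-12
Since Kb ≪ C₀, x ≈ √(Kb·C₀) = 1.36 × 10^-6 M.
pOH = −log(1.36 × 10^-6) = 5.87; pH = 14.00 − 5.87 = 8.13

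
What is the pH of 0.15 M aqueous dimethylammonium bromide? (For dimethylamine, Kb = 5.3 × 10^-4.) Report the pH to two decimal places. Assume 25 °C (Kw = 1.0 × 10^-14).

(CH3)2NH2+ is the conjugate acid of the weak base (CH3)2NH.
Ka = Kw/Kb = 1.0×10^-14 / 5.3 × 10^-4 = 1.89 × 10^-11
From the ICE table, Ka = [H+]²/(0.15 − [H+]) = 1.89 × 10^-11.
Neglecting [H+] in the denominator: [H+] = √(1.89 × 10^-11 × 0.15) = 1.68 × 10^-6 M
Check: 0.0011% ionized — well under 5%, approximation valid.
pH = −log(1.68 × 10^-6) = 5.77

pH = 5.77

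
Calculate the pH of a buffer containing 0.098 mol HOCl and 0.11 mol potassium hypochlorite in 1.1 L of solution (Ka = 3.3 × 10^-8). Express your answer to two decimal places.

pH = 7.53

pKa = −log(3.3 × 10^-8) = 7.481
pH = pKa + log([A⁻]/[HA]) = 7.481 + log(0.11/0.098)
pH = 7.481 + (+0.050) = 7.53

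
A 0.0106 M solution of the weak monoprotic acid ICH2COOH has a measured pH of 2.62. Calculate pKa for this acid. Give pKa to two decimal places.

[H+] = 10^(-2.62) = 2.40 × 10^-3 M
At equilibrium [HA] = 0.0106 − 2.40 × 10^-3 = 8.20 × 10^-3 M
Ka = [H+][A-]/[HA] = (2.40 × 10^-3)² / 8.20 × 10^-3 = 7.02 × 10^-4
pKa = -log(7.02 × 10^-4) = 3.15

pKa = 3.15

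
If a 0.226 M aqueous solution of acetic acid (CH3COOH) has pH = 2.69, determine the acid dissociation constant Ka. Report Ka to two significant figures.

Ka = 1.9 × 10^-5

[H+] = 10^(-2.69) = 2.04 × 10^-3 M
At equilibrium [HA] = 0.226 − 2.04 × 10^-3 = 2.24 × 10^-1 M
Ka = [H+][A-]/[HA] = (2.04 × 10^-3)² / 2.24 × 10^-1 = 1.9 × 10^-5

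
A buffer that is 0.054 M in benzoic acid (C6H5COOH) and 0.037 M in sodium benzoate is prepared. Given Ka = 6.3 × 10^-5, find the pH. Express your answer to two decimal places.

pH = 4.04

pKa = −log(6.3 × 10^-5) = 4.201
Using pH = pKa + log([base]/[acid]) with [base]/[acid] = 0.037/0.054:
pH = 4.201 + (-0.164) = 4.04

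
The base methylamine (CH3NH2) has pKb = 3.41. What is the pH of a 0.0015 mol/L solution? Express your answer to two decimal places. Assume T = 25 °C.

pH = 10.77

CH3NH2 + H2O ⇌ CH3NH3+ + OH-
Kb = 10^(−3.41) = 3.89 × 10^-4
From the ICE table, Kb = [OH-]²/(0.0015 − [OH-]) = 3.89 × 10^-4.
The 5% rule fails; solving [OH-]² + Kb·[OH-] − Kb·C₀ = 0 exactly:
[OH-] = (−Kb + √(Kb² + 4·Kb·C₀))/2 = 5.94 × 10^-4 M
pOH = −log(5.94 × 10^-4) = 3.23; pH = 14.00 − 3.23 = 10.77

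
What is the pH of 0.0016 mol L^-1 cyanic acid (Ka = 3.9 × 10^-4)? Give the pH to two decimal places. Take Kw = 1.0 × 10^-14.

HOCN ⇌ OCN- + H+
From the ICE table, Ka = x²/(0.0016 − x) = 3.9 × 10^-4.
Here C₀/Ka ≈ 4.1, so the small-x approximation fails. Use the quadratic:
x = [−0.00039 + √(0.00039² + 2.5e-06)]/2 = 6.19 × 10^-4 M
pH = −log[H+] = −log(6.19 × 10^-4) = 3.21

pH = 3.21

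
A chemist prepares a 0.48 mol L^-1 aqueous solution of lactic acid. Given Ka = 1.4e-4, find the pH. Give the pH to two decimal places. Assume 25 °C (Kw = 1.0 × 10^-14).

CH3CH(OH)COOH ⇌ CH3CH(OH)COO- + H+
Let x = [H+] at equilibrium. Ka = x²/(0.48 − x).
Neglecting x in the denominator: x = √(1.4 × 10^-4 × 0.48) = 8.20 × 10^-3 M
Check: 1.7% ionized — well under 5%, approximation valid.
pH = −log(8.20 × 10^-3) = 2.09

pH = 2.09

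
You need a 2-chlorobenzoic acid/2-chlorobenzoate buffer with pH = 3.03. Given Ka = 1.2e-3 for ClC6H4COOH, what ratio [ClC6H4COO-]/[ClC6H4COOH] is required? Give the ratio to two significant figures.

pKa = -log(1.2 × 10^-3) = 2.921
pH = pKa + log(r) ⇒ log(r) = 3.03 − 2.921 = +0.109
r = [ClC6H4COO-]/[ClC6H4COOH] = 10^(+0.109) = 1.29

ratio = 1.3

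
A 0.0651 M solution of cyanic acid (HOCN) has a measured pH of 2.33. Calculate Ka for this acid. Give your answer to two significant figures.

Ka = 3.6 × 10^-4

[H+] = 10^(-2.33) = 4.68 × 10^-3 M
At equilibrium [HA] = 0.0651 − 4.68 × 10^-3 = 6.04 × 10^-2 M
Ka = [H+][A-]/[HA] = (4.68 × 10^-3)² / 6.04 × 10^-2 = 3.6 × 10^-4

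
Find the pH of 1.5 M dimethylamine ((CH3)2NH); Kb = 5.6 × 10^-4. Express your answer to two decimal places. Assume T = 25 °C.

pH = 12.46

(CH3)2NH + H2O ⇌ (CH3)2NH2+ + OH-
Kb = [OH-]²/(1.5 − [OH-]) = 5.6 × 10^-4
Assume [OH-] ≪ 1.5: [OH-] ≈ √(5.6 × 10^-4 × 1.5) = 2.90 × 10^-2 M
([OH-]/C₀ = 1.9% < 5%, so the approximation holds.)
pOH = −log(2.90 × 10^-2) = 1.54; pH = 14.00 − 1.54 = 12.46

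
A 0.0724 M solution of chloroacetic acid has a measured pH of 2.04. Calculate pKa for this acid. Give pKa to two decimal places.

pKa = 2.88

[H+] = 10^(-2.04) = 9.12 × 10^-3 M
At equilibrium [HA] = 0.0724 − 9.12 × 10^-3 = 6.33 × 10^-2 M
Ka = [H+][A-]/[HA] = (9.12 × 10^-3)² / 6.33 × 10^-2 = 1.31 × 10^-3
pKa = -log(1.31 × 10^-3) = 2.88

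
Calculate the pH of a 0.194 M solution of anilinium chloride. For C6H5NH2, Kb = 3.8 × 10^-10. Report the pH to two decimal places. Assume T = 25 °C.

C6H5NH3+ is the conjugate acid of the weak base C6H5NH2.
Ka = Kw/Kb = 1.0×10^-14 / 3.8 × 10^-10 = 2.63 × 10^-5
Ka = [H+]²/(0.194 − [H+]) = 2.63 × 10^-5
Assume [H+] ≪ 0.194: [H+] ≈ √(2.63 × 10^-5 × 0.194) = 2.26 × 10^-3 M
Check: 1.2% ionized — well under 5%, approximation valid.
pH = −log[H+] = −log(2.26 × 10^-3) = 2.65

pH = 2.65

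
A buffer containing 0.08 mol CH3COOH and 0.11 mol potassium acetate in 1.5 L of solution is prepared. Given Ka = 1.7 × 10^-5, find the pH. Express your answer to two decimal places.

pKa = −log(1.7 × 10^-5) = 4.770
Henderson–Hasselbalch: pH = pKa + log([CH3COO-]/[CH3COOH]) = 4.770 + log(0.11/0.08)
pH = 4.770 + (+0.138) = 4.91

pH = 4.91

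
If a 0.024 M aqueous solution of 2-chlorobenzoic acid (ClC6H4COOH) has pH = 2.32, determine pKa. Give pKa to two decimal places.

pKa = 2.92

[H+] = 10^(-2.32) = 4.79 × 10^-3 M
At equilibrium [HA] = 0.024 − 4.79 × 10^-3 = 1.92 × 10^-2 M
Ka = [H+][A-]/[HA] = (4.79 × 10^-3)² / 1.92 × 10^-2 = 1.20 × 10^-3
pKa = -log(1.20 × 10^-3) = 2.92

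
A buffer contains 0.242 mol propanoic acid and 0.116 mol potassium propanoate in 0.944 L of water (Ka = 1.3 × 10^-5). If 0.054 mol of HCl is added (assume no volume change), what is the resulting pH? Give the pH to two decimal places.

After neutralization: n(CH3CH2COOH) = 0.296 mol, n(CH3CH2COO-) = 0.062 mol.
pKa = −log(1.3 × 10^-5) = 4.886
pH = pKa + log([A⁻]/[HA]) = 4.886 + log(0.062/0.296) = 4.886 -0.679

pH = 4.21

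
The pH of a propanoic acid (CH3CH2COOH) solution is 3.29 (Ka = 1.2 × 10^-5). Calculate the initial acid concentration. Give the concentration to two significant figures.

[H+] = 10^(-3.29) = 5.13 × 10^-4 M = x
Ka = x²/(C₀ − x) ⇒ C₀ = x + x²/Ka
C₀ = 5.13 × 10^-4 + (5.13 × 10^-4)²/(1.2 × 10^-5) = 2.24 × 10^-2 M

C₀ = 2.2 × 10^-2 M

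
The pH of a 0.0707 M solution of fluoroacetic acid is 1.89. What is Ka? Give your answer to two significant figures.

Ka = 2.9 × 10^-3

[H+] = 10^(-1.89) = 1.29 × 10^-2 M
At equilibrium [HA] = 0.0707 − 1.29 × 10^-2 = 5.78 × 10^-2 M
Ka = [H+][A-]/[HA] = (1.29 × 10^-2)² / 5.78 × 10^-2 = 2.9 × 10^-3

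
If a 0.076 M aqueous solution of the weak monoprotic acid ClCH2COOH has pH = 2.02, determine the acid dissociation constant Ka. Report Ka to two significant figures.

[H+] = 10^(-2.02) = 9.55 × 10^-3 M
At equilibrium [HA] = 0.076 − 9.55 × 10^-3 = 6.64 × 10^-2 M
Ka = [H+][A-]/[HA] = (9.55 × 10^-3)² / 6.64 × 10^-2 = 1.4 × 10^-3

Ka = 1.4 × 10^-3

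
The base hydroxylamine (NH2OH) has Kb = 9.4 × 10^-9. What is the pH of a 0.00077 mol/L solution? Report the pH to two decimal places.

NH2OH + H2O ⇌ NH3OH+ + OH-
Kb = x²/(0.00077 − x) = 9.4 × 10^-9
Neglecting x in the denominator: x = √(9.4 × 10^-9 × 0.00077) = 2.69 × 10^-6 M
pOH = −log(2.69 × 10^-6) = 5.57; pH = 14.00 − 5.57 = 8.43

pH = 8.43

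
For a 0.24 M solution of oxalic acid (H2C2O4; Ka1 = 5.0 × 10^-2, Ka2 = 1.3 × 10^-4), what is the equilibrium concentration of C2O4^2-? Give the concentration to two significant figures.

First ionization gives [H+] ≈ [HC2O4-] = 8.74 × 10^-2 M.
Second step: Ka2 = [H+][C2O4^2-]/[HC2O4-] ≈ [C2O4^2-] (since [H+] ≈ [HC2O4-]).
So [C2O4^2-] ≈ Ka2.

1.3 × 10^-4 M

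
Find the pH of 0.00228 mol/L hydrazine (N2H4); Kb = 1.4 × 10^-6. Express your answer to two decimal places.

pH = 9.75

N2H4 + H2O ⇌ N2H5+ + OH-
Kb = [OH-]²/(0.00228 − [OH-]) = 1.4 × 10^-6
Neglecting [OH-] in the denominator: [OH-] = √(1.4 × 10^-6 × 0.00228) = 5.65 × 10^-5 M
Check: 2.5% ionized — well under 5%, approximation valid.
pOH = 4.25, so pH = 14.00 − pOH = 9.75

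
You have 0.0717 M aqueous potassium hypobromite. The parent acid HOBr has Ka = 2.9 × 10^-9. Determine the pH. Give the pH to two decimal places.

OBr- is the conjugate base of the weak acid HOBr.
Kb = Kw/Ka = 1.0×10^-14 / 2.9 × 10^-9 = 3.45 × 10^-6
Let x = [OH-] at equilibrium. Kb = x²/(0.0717 − x).
Neglecting x in the denominator: x = √(3.45 × 10^-6 × 0.0717) = 4.97 × 10^-4 M
pOH = 3.30, so pH = 14.00 − pOH = 10.70

pH = 10.70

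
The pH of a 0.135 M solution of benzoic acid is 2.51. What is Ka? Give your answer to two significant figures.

Ka = 7.2 × 10^-5

[H+] = 10^(-2.51) = 3.09 × 10^-3 M
At equilibrium [HA] = 0.135 − 3.09 × 10^-3 = 1.32 × 10^-1 M
Ka = [H+][A-]/[HA] = (3.09 × 10^-3)² / 1.32 × 10^-1 = 7.2 × 10^-5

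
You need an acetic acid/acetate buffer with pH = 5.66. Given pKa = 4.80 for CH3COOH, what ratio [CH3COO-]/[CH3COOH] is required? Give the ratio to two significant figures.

pH = pKa + log(r) ⇒ log(r) = 5.66 − 4.80 = +0.86
r = [CH3COO-]/[CH3COOH] = 10^(+0.86) = 7.24

ratio = 7.2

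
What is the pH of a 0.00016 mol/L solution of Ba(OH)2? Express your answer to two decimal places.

Ba(OH)2 is a strong base (each formula unit releases 2 OH-); [OH-] = 0.00032 M.
pOH = -log(0.00032) = 3.49
pH = 14.00 - 3.49 = 10.51

pH = 10.51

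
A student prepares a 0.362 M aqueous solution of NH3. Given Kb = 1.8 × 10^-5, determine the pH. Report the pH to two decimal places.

NH3 + H2O ⇌ NH4+ + OH-
Kb = [OH-]²/(0.362 − [OH-]) = 1.8 × 10^-5
Assume [OH-] ≪ 0.362: [OH-] ≈ √(1.8 × 10^-5 × 0.362) = 2.55 × 10^-3 M
Check: 0.71% ionized — well under 5%, approximation valid.
pOH = 2.59, so pH = 14.00 − pOH = 11.41

pH = 11.41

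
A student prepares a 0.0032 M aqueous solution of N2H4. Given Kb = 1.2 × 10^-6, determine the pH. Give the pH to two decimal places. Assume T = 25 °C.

pH = 9.79

N2H4 + H2O ⇌ N2H5+ + OH-
From the ICE table, Kb = [OH-]²/(0.0032 − [OH-]) = 1.2 × 10^-6.
Neglecting [OH-] in the denominator: [OH-] = √(1.2 × 10^-6 × 0.0032) = 6.20 × 10^-5 M
Check: 1.9% ionized — well under 5%, approximation valid.
pOH = 4.21, so pH = 14.00 − pOH = 9.79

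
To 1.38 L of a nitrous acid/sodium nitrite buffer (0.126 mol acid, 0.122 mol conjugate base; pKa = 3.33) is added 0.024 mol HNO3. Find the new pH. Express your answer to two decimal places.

pH = 3.15

After neutralization: n(HNO2) = 0.15 mol, n(NO2-) = 0.098 mol.
pH = pKa + log([A⁻]/[HA]) = 3.33 + log(0.098/0.15) = 3.33 -0.185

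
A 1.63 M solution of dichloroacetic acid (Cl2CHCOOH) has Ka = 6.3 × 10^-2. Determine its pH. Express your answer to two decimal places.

pH = 0.54

Cl2CHCOOH ⇌ Cl2CHCOO- + H+
Ka = x²/(1.63 − x) = 6.3 × 10^-2
The 5% rule fails; solving x² + Ka·x − Ka·C₀ = 0 exactly:
x = (−Ka + √(Ka² + 4·Ka·C₀))/2 = 2.90 × 10^-1 M
pH = −log[H+] = −log(2.90 × 10^-1) = 0.54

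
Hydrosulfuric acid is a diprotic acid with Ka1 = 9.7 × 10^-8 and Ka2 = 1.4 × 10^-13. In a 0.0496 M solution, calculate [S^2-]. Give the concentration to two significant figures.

First ionization gives [H+] ≈ [HS-] = 6.94 × 10^-5 M.
Second step: Ka2 = [H+][S^2-]/[HS-] ≈ [S^2-] (since [H+] ≈ [HS-]).
So [S^2-] ≈ Ka2.

1.4 × 10^-13 M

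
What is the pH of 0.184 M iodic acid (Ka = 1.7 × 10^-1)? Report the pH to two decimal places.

HIO3 ⇌ IO3- + H+
From the ICE table, Ka = x²/(0.184 − x) = 1.7 × 10^-1.
x is not negligible relative to C₀; solve x² + 0.17·x − 0.0313 = 0.
x = [−0.17 + √(0.17² + 0.125)]/2 = 1.11 × 10^-1 M
pH = −log(1.11 × 10^-1) = 0.95

pH = 0.95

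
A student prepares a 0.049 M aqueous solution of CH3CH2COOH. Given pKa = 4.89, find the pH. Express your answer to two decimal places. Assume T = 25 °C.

CH3CH2COOH ⇌ CH3CH2COO- + H+
Ka = 10^(−4.89) = 1.29 × 10^-5
From the ICE table, Ka = x²/(0.049 − x) = 1.29 × 10^-5.
Neglecting x in the denominator: x = √(1.29 × 10^-5 × 0.049) = 7.95 × 10^-4 M
Check: 1.6% ionized — well under 5%, approximation valid.
pH = −log(7.95 × 10^-4) = 3.10

pH = 3.10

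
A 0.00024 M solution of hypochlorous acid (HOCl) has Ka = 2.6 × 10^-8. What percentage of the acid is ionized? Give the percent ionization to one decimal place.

1.0%

HOCl ⇌ OCl- + H+; let x = [H+] at equilibrium.
x ≈ √(Ka·C₀) = √(2.6 × 10^-8 × 0.00024) = 2.50 × 10^-6 M
Fraction ionized = 2.50 × 10^-6 / 0.00024 = 0.0104 → 1.0%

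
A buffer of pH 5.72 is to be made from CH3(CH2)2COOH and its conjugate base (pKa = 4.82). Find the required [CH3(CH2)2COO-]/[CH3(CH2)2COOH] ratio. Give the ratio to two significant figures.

pH = pKa + log(r) ⇒ log(r) = 5.72 − 4.82 = +0.90
r = [CH3(CH2)2COO-]/[CH3(CH2)2COOH] = 10^(+0.90) = 7.94

ratio = 7.9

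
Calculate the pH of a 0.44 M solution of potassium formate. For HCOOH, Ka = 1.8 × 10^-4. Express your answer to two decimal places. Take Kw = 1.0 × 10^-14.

pH = 8.69

HCOO- is the conjugate base of the weak acid HCOOH.
Kb = Kw/Ka = 1.0×10^-14 / 1.8 × 10^-4 = 5.56 × 10^-11
Kb = x²/(0.44 − x) = 5.56 × 10^-11
Neglecting x in the denominator: x = √(5.56 × 10^-11 × 0.44) = 4.95 × 10^-6 M
pOH = 5.31, so pH = 14.00 − pOH = 8.69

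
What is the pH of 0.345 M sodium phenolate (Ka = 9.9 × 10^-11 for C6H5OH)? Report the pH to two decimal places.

pH = 11.77

C6H5O- is the conjugate base of the weak acid C6H5OH.
Kb = Kw/Ka = 1.0×10^-14 / 9.9 × 10^-11 = 1.01 × 10^-4
Kb = [OH-]²/(0.345 − [OH-]) = 1.01 × 10^-4
Assume [OH-] ≪ 0.345: [OH-] ≈ √(1.01 × 10^-4 × 0.345) = 5.90 × 10^-3 M
([OH-]/C₀ = 1.7% < 5%, so the approximation holds.)
pOH = 2.23, so pH = 14.00 − pOH = 11.77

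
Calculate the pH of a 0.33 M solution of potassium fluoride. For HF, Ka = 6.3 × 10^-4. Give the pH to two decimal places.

pH = 8.36

F- is the conjugate base of the weak acid HF.
Kb = Kw/Ka = 1.0×10^-14 / 6.3 × 10^-4 = 1.59 × 10^-11
Kb = [OH-]²/(0.33 − [OH-]) = 1.59 × 10^-11
Since Kb ≪ C₀, [OH-] ≈ √(Kb·C₀) = 2.29 × 10^-6 M.
([OH-]/C₀ = 0.00069% < 5%, so the approximation holds.)
pOH = 5.64, so pH = 14.00 − pOH = 8.36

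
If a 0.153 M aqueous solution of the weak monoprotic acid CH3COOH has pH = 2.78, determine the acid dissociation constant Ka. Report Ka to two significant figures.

[H+] = 10^(-2.78) = 1.66 × 10^-3 M
At equilibrium [HA] = 0.153 − 1.66 × 10^-3 = 1.51 × 10^-1 M
Ka = [H+][A-]/[HA] = (1.66 × 10^-3)² / 1.51 × 10^-1 = 1.8 × 10^-5

Ka = 1.8 × 10^-5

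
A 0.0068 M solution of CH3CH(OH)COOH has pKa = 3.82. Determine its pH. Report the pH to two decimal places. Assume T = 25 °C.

CH3CH(OH)COOH ⇌ CH3CH(OH)COO- + H+
Ka = 10^(−3.82) = 1.51 × 10^-4
Ka = [H+]²/(0.0068 − [H+]) = 1.51 × 10^-4
[H+] is not negligible relative to C₀; solve [H+]² + 0.000151·[H+] − 1.03e-06 = 0.
[H+] = [−0.000151 + √(0.000151² + 4.11e-06)]/2 = 9.41 × 10^-4 M
pH = −log[H+] = −log(9.41 × 10^-4) = 3.03

pH = 3.03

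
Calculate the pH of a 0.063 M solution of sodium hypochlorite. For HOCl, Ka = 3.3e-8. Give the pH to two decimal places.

OCl- is the conjugate base of the weak acid HOCl.
Kb = Kw/Ka = 1.0×10^-14 / 3.3 × 10^-8 = 3.03 × 10^-7
Kb = [OH-]²/(0.063 − [OH-]) = 3.03 × 10^-7
Since Kb ≪ C₀, [OH-] ≈ √(Kb·C₀) = 1.38 × 10^-4 M.
([OH-]/C₀ = 0.22% < 5%, so the approximation holds.)
pOH = 3.86, so pH = 14.00 − pOH = 10.14

pH = 10.14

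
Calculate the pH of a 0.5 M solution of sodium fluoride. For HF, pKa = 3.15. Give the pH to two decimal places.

F- is the conjugate base of the weak acid HF.
Ka = 10^(−3.15) = 7.08 × 10^-4
Kb = Kw/Ka = 1.0×10^-14 / 7.08 × 10^-4 = 1.41 × 10^-11
Let x = [OH-] at equilibrium. Kb = x²/(0.5 − x).
Neglecting x in the denominator: x = √(1.41 × 10^-11 × 0.5) = 2.66 × 10^-6 M
(x/C₀ = 0.00053% < 5%, so the approximation holds.)
pOH = −log(2.66 × 10^-6) = 5.58; pH = 14.00 − 5.58 = 8.42

pH = 8.42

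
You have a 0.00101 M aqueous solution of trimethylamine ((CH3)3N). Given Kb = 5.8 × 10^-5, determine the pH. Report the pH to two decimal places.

pH = 10.33

(CH3)3N + H2O ⇌ (CH3)3NH+ + OH-
Kb = [OH-]²/(0.00101 − [OH-]) = 5.8 × 10^-5
Here C₀/Kb ≈ 17.4, so the small-[OH-] approximation fails. Use the quadratic:
[OH-] = [−5.8e-05 + √(5.8e-05² + 2.34e-07)]/2 = 2.15 × 10^-4 M
pOH = 3.67, so pH = 14.00 − pOH = 10.33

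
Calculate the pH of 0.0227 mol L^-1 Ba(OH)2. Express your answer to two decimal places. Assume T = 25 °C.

pH = 12.66

Ba(OH)2 is a strong base (each formula unit releases 2 OH-); [OH-] = 0.0454 M.
pOH = -log(0.0454) = 1.34
pH = 14.00 - 1.34 = 12.66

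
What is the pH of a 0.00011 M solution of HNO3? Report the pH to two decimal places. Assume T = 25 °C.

pH = 3.96

HNO3 is a strong acid and dissociates completely, so [H+] = 0.00011 M.
pH = -log(0.00011) = 3.96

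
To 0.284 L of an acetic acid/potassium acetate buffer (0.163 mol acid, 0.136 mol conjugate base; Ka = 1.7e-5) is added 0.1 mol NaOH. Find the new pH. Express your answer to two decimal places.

OH- converts CH3COOH to CH3COO-: CH3COOH → 0.063 mol, CH3COO- → 0.236 mol.
pKa = −log(1.7 × 10^-5) = 4.770
pH = pKa + log(n_CH3COO-/n_CH3COOH) = 4.770 + log(0.236/0.063) = 4.770 + (+0.574)

pH = 5.34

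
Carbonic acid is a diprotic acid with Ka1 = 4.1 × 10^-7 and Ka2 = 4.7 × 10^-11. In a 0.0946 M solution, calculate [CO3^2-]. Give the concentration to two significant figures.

4.7 × 10^-11 M

First ionization gives [H+] ≈ [HCO3-] = 1.97 × 10^-4 M.
Second step: Ka2 = [H+][CO3^2-]/[HCO3-] ≈ [CO3^2-] (since [H+] ≈ [HCO3-]).
So [CO3^2-] ≈ Ka2.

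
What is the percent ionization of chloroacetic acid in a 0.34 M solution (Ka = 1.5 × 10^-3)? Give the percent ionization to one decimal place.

ClCH2COOH ⇌ ClCH2COO- + H+; let x = [H+] at equilibrium.
Solve x² + 0.0015x − 0.00051 = 0 → x = 2.18 × 10^-2 M
% ionization = x/C₀ × 100% = 2.18 × 10^-2/0.34 × 100% = 6.4%

6.4%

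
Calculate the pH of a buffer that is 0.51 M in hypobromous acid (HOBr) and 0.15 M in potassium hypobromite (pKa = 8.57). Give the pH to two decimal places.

pH = 8.04

pH = pKa + log([A⁻]/[HA]) = 8.57 + log(0.15/0.51)
pH = 8.57 + (-0.531) = 8.04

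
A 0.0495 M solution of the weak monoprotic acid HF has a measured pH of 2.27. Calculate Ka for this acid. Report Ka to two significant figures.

Ka = 6.5 × 10^-4

[H+] = 10^(-2.27) = 5.37 × 10^-3 M
At equilibrium [HA] = 0.0495 − 5.37 × 10^-3 = 4.41 × 10^-2 M
Ka = [H+][A-]/[HA] = (5.37 × 10^-3)² / 4.41 × 10^-2 = 6.5 × 10^-4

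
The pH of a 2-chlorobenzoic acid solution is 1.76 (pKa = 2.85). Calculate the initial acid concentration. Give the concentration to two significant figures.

[H+] = 10^(-1.76) = 1.74 × 10^-2 M = x
Ka = 10^(−2.85) = 1.41 × 10^-3
Ka = x²/(C₀ − x) ⇒ C₀ = x + x²/Ka
C₀ = 1.74 × 10^-2 + (1.74 × 10^-2)²/(1.41 × 10^-3) = 2.32 × 10^-1 M

C₀ = 2.3 × 10^-1 M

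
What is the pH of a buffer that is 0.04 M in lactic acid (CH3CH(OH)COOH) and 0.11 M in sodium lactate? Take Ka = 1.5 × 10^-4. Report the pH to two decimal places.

pH = 4.26

pKa = −log(1.5 × 10^-4) = 3.824
Henderson–Hasselbalch: pH = pKa + log([CH3CH(OH)COO-]/[CH3CH(OH)COOH]) = 3.824 + log(0.11/0.04)
pH = 3.824 + (+0.439) = 4.26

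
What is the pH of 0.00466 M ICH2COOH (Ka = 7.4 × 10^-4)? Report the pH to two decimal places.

pH = 2.82

ICH2COOH ⇌ ICH2COO- + H+
Let x = [H+] at equilibrium. Ka = x²/(0.00466 − x).
x is not negligible relative to C₀; solve x² + 0.00074·x − 3.45e-06 = 0.
x = (−Ka + √(Ka² + 4·Ka·C₀))/2 = 1.52 × 10^-3 M
pH = −log[H+] = −log(1.52 × 10^-3) = 2.82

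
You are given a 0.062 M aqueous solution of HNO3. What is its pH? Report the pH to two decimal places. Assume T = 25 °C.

HNO3 is a strong acid and dissociates completely, so [H+] = 0.062 M.
pH = -log(0.062) = 1.21

pH = 1.21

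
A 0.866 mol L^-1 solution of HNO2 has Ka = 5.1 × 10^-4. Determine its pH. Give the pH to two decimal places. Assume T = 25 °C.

HNO2 ⇌ NO2- + H+
From the ICE table, Ka = [H+]²/(0.866 − [H+]) = 5.1 × 10^-4.
Neglecting [H+] in the denominator: [H+] = √(5.1 × 10^-4 × 0.866) = 2.10 × 10^-2 M
pH = −log(2.10 × 10^-2) = 1.68

pH = 1.68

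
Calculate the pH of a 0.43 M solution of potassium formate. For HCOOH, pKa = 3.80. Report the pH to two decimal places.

pH = 8.72

HCOO- is the conjugate base of the weak acid HCOOH.
Ka = 10^(−3.80) = 1.58 × 10^-4
Kb = Kw/Ka = 1.0×10^-14 / 1.58 × 10^-4 = 6.33 × 10^-11
Let x = [OH-] at equilibrium. Kb = x²/(0.43 − x).
Neglecting x in the denominator: x = √(6.33 × 10^-11 × 0.43) = 5.22 × 10^-6 M
Check: 0.0012% ionized — well under 5%, approximation valid.
pOH = −log(5.22 × 10^-6) = 5.28; pH = 14.00 − 5.28 = 8.72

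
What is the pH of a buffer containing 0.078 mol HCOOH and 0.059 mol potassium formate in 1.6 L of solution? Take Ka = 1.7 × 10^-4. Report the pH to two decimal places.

pKa = −log(1.7 × 10^-4) = 3.770
pH = pKa + log([A⁻]/[HA]) = 3.770 + log(0.059/0.078)
pH = 3.770 + (-0.121) = 3.65

pH = 3.65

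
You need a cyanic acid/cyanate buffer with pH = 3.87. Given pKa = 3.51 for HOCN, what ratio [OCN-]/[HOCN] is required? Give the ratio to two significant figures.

ratio = 2.3

pH = pKa + log(r) ⇒ log(r) = 3.87 − 3.51 = +0.36
r = [OCN-]/[HOCN] = 10^(+0.36) = 2.29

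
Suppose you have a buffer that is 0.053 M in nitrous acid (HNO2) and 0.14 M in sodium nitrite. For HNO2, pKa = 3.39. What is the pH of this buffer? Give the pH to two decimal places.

Henderson–Hasselbalch: pH = pKa + log([NO2-]/[HNO2]) = 3.39 + log(0.14/0.053)
pH = 3.39 + (+0.422) = 3.81

pH = 3.81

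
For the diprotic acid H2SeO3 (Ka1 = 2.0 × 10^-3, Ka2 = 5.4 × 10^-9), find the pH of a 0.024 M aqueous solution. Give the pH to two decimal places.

Ka1 ≫ Ka2, so treat the first dissociation as the only significant source of H+.
Ka1 = x²/(0.024 − x) = 2.0 × 10^-3
Solving the quadratic: x = (−Ka1 + √(Ka1² + 4·Ka1·C₀))/2 = 6.00 × 10^-3 M
pH = −log(6.00 × 10^-3) = 2.22

pH = 2.22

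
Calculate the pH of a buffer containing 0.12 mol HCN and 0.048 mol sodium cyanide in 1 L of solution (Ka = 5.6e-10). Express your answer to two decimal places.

pH = 8.85

pKa = −log(5.6 × 10^-10) = 9.252
Henderson–Hasselbalch: pH = pKa + log([CN-]/[HCN]) = 9.252 + log(0.048/0.12)
pH = 9.252 + (-0.398) = 8.85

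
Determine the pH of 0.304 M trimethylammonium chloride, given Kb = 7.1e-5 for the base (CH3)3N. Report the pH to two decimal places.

pH = 5.18

(CH3)3NH+ is the conjugate acid of the weak base (CH3)3N.
Ka = Kw/Kb = 1.0×10^-14 / 7.1 × 10^-5 = 1.41 × 10^-10
From the ICE table, Ka = [H+]²/(0.304 − [H+]) = 1.41 × 10^-10.
Assume [H+] ≪ 0.304: [H+] ≈ √(1.41 × 10^-10 × 0.304) = 6.55 × 10^-6 M
([H+]/C₀ = 0.0022% < 5%, so the approximation holds.)
pH = −log[H+] = −log(6.55 × 10^-6) = 5.18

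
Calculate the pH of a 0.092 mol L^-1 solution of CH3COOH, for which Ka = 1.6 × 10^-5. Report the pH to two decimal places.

pH = 2.92

CH3COOH ⇌ CH3COO- + H+
Ka = [H+]²/(0.092 − [H+]) = 1.6 × 10^-5
Neglecting [H+] in the denominator: [H+] = √(1.6 × 10^-5 × 0.092) = 1.21 × 10^-3 M
pH = −log[H+] = −log(1.21 × 10^-3) = 2.92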